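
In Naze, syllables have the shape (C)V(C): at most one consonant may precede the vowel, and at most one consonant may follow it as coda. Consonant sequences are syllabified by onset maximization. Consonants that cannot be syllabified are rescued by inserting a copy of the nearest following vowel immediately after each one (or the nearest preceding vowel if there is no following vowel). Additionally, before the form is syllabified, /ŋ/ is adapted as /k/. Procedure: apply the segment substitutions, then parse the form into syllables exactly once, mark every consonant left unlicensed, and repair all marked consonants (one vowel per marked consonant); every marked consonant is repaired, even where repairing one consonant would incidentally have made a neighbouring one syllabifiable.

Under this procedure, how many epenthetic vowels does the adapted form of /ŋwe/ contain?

After substitution the input is /kwe/.
The unsyllabifiable consonants are /k/; each receives one epenthetic vowel.

1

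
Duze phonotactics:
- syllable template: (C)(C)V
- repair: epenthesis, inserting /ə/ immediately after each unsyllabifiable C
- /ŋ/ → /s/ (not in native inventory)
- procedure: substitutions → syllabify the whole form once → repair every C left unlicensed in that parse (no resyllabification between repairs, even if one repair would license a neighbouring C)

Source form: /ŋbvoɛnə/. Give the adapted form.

Substitution: /ŋ/ → /s/, giving /sbvoɛnə/.
Syllabifying with onset maximization leaves /s/ stranded (no codas are permitted; onsets may contain at most 2 consonants).
Epenthesis after each stranded consonant: /s/ → /sə/.

səbvoɛnə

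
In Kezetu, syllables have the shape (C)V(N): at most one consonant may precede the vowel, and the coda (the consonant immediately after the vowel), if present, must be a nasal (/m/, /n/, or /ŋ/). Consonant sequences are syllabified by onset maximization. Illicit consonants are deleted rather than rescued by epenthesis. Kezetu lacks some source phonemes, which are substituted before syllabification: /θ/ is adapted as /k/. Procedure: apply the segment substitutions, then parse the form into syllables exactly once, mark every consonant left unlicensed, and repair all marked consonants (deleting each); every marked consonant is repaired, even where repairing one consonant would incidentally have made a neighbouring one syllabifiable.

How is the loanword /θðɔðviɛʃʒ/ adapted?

Substitution: /θ/ → /k/, giving /kðɔðviɛʃʒ/.
Syllabifying with onset maximization leaves /k/, /ð/, /ʃ/, /ʒ/ stranded (only a nasal (/m/, /n/, or /ŋ/) is licensed in coda position; onsets are limited to one consonant).
Deletion applies to /k/, /ð/, /ʃ/, /ʒ/.

ðɔviɛ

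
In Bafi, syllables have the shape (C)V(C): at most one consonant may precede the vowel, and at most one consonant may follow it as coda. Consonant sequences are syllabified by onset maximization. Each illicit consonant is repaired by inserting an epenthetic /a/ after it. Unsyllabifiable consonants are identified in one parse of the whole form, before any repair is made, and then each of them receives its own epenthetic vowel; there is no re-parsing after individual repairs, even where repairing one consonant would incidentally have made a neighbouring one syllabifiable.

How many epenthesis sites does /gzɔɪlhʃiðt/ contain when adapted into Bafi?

3

The unsyllabifiable consonants are /g/, /h/, /t/; each receives one epenthetic vowel.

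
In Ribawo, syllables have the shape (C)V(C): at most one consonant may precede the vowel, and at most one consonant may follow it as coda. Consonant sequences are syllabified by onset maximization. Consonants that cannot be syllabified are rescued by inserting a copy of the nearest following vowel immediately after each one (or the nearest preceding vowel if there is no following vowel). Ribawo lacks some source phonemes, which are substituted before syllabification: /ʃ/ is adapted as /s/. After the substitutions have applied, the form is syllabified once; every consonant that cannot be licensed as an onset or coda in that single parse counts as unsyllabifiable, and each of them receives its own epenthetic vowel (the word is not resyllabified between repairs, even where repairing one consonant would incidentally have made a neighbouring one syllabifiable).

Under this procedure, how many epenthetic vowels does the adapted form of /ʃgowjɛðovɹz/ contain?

After substitution the input is /sgowjɛðovɹz/.
The unsyllabifiable consonants are /s/, /ɹ/, /z/; each receives one epenthetic vowel.

3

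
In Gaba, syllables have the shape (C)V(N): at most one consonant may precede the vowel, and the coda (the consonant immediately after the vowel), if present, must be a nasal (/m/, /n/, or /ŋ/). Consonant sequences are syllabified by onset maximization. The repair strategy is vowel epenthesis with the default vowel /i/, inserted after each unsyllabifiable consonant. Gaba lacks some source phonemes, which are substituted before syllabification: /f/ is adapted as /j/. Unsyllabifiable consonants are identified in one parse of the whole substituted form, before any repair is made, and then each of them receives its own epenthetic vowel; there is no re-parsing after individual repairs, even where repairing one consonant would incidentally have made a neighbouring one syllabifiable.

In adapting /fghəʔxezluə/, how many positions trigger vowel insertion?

4

After substitution the input is /jghəʔxezluə/.
The unsyllabifiable consonants are /j/, /g/, /ʔ/, /z/; each receives one epenthetic vowel.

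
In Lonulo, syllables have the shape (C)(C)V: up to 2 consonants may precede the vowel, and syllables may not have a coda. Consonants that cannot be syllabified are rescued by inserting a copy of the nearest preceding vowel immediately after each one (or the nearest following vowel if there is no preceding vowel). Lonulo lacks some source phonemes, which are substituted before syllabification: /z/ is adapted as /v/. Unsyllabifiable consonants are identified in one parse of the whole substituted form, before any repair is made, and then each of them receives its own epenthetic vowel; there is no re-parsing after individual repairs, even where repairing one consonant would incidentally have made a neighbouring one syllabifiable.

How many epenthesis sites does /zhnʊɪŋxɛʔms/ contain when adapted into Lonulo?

After substitution the input is /vhnʊɪŋxɛʔms/.
The unsyllabifiable consonants are /v/, /ʔ/, /m/, /s/; each receives one epenthetic vowel.

4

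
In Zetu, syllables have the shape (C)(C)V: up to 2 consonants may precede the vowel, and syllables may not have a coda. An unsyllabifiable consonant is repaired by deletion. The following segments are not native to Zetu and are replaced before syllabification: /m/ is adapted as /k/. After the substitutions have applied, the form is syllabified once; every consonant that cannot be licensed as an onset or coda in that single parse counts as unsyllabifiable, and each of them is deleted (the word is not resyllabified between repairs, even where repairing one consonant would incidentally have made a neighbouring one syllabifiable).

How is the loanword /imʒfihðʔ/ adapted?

iʒfi

Substitution: /m/ → /k/, giving /ikʒfihðʔ/.
Syllabifying with onset maximization leaves /k/, /h/, /ð/, /ʔ/ stranded (no codas are permitted; onsets may contain at most 2 consonants).
Deleting the stranded consonants removes /k/, /h/, /ð/, /ʔ/.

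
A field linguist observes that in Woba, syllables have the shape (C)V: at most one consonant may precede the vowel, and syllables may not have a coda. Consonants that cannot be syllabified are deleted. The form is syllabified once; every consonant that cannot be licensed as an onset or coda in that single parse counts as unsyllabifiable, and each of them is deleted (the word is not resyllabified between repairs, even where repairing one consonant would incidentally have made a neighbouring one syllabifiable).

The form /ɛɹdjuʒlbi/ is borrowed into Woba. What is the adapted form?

ɛjubi

Under (C)V, the unsyllabifiable consonants are /ɹ/, /d/, /ʒ/, /l/ (no codas are permitted; onsets are limited to one consonant).
Each unlicensed consonant is deleted: /ɹ/, /d/, /ʒ/, /l/.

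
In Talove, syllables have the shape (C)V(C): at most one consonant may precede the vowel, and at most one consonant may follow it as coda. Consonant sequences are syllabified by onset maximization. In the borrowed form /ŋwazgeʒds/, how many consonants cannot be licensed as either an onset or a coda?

The consonants /ŋ/, /d/, /s/ cannot be parsed into a legal (C)V(C) syllable (at most one coda consonant is licensed; onsets are limited to one consonant).

3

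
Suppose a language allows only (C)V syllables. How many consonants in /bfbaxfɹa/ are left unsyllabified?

Under (C)V, the unsyllabifiable consonants are /b/, /f/, /x/, /f/ (no codas are permitted; onsets are limited to one consonant).

4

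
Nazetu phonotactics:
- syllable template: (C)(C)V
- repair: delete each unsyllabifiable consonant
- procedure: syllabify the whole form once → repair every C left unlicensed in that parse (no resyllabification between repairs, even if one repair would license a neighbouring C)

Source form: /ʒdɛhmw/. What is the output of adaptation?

Under (C)(C)V, the unsyllabifiable consonants are /h/, /m/, /w/ (no codas are permitted; onsets may contain at most 2 consonants).
Deletion applies to /h/, /m/, /w/.

ʒdɛ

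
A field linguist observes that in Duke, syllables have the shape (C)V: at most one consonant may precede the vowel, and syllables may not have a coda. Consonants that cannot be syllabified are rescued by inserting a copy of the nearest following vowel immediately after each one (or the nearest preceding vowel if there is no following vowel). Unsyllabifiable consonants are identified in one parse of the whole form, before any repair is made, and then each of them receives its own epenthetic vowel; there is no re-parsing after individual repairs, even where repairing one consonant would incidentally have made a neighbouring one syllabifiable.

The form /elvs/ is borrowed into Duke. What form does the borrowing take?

The consonants /l/, /v/, /s/ cannot be parsed into a legal (C)V syllable (no codas are permitted; onsets are limited to one consonant).
Epenthesis after each stranded consonant: /l/ → /le/, /v/ → /ve/, /s/ → /se/.

elevese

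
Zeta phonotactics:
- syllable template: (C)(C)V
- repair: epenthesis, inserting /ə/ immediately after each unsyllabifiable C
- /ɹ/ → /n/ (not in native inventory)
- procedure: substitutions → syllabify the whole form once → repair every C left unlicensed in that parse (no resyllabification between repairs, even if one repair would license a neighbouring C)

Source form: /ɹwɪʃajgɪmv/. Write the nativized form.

nwɪʃajgɪməvə

Substitution: /ɹ/ → /n/, giving /nwɪʃajgɪmv/.
The consonants /m/, /v/ cannot be parsed into a legal (C)(C)V syllable (no codas are permitted; onsets may contain at most 2 consonants).
Epenthesis after each stranded consonant: /m/ → /mə/, /v/ → /və/.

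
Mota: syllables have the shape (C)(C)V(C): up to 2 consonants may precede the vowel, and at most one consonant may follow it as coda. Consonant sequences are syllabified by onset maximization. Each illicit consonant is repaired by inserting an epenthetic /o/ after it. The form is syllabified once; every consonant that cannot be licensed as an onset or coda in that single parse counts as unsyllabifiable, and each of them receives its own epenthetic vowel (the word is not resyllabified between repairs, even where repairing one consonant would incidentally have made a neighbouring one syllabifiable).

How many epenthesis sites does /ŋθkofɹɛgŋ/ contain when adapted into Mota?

The unsyllabifiable consonants are /ŋ/, /ŋ/; each receives one epenthetic vowel.

2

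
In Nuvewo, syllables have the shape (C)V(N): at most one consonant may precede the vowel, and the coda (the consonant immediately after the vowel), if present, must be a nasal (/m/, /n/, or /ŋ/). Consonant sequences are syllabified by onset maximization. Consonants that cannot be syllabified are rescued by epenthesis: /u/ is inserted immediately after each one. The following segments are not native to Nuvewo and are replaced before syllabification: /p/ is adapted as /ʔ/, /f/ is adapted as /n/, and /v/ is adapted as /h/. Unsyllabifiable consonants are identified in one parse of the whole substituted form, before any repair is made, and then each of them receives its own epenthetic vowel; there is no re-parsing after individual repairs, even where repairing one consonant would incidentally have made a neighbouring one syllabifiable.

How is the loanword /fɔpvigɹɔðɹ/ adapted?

nɔʔuhiguɹɔðuɹu

Substitution: /f/ → /n/, /p/ → /ʔ/, /v/ → /h/, giving /nɔʔhigɹɔðɹ/.
Under (C)V(N), the unsyllabifiable consonants are /ʔ/, /g/, /ð/, /ɹ/ (only a nasal (/m/, /n/, or /ŋ/) is licensed in coda position; onsets are limited to one consonant).
Each unlicensed consonant becomes the onset of a new syllable: /ʔ/ → /ʔu/, /g/ → /gu/, /ð/ → /ðu/, /ɹ/ → /ɹu/.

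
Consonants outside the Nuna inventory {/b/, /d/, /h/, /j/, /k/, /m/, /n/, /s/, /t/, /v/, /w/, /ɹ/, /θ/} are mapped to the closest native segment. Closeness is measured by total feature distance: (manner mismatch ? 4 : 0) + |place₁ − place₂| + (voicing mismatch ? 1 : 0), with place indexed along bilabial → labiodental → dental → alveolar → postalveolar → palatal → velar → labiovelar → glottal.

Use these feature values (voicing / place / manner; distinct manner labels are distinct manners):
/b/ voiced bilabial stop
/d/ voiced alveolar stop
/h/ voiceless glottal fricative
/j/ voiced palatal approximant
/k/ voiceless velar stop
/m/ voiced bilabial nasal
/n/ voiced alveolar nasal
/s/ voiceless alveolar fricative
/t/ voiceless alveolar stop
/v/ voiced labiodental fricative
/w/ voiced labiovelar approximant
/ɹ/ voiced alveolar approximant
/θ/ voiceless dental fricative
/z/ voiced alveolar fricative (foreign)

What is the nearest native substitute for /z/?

/s/ is closest: same manner (fricative), place distance 0 (alveolar→alveolar), voicing differs (+1); total 1. Next closest is /v/ at distance 2.

s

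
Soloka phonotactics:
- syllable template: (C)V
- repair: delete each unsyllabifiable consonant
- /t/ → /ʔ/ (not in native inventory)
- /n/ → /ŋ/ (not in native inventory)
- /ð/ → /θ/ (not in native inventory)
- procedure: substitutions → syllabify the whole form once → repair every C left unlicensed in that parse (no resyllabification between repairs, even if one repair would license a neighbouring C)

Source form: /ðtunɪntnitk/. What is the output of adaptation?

ʔuŋɪŋi

Substitution: /ð/ → /θ/, /t/ → /ʔ/, /n/ → /ŋ/, giving /θʔuŋɪŋʔŋiʔk/.
Under (C)V, the unsyllabifiable consonants are /θ/, /ŋ/, /ʔ/, /ʔ/, /k/ (no codas are permitted; onsets are limited to one consonant).
Deleting the stranded consonants removes /θ/, /ŋ/, /ʔ/, /ʔ/, /k/.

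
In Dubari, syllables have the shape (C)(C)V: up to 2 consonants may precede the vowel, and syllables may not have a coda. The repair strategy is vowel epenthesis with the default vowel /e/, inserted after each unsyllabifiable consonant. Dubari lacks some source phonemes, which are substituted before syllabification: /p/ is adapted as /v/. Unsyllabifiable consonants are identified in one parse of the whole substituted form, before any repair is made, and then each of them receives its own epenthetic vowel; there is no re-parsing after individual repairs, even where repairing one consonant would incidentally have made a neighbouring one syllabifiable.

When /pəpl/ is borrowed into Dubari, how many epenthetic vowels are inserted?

After substitution the input is /vəvl/.
The unsyllabifiable consonants are /v/, /l/; each receives one epenthetic vowel.

2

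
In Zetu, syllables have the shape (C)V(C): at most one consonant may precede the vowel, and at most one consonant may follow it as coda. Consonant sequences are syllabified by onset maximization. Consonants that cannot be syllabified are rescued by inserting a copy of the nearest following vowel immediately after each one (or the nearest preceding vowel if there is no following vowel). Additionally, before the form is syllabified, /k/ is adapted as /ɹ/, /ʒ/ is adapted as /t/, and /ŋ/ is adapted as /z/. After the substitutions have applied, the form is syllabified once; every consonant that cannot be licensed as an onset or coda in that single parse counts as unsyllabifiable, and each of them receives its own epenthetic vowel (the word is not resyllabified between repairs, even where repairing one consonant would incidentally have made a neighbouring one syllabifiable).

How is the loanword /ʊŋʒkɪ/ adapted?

ʊztɪɹɪ

Substitution: /ŋ/ → /z/, /ʒ/ → /t/, /k/ → /ɹ/, giving /ʊztɹɪ/.
Syllabifying with onset maximization leaves /t/ stranded (at most one coda consonant is licensed; onsets are limited to one consonant).
Each unlicensed consonant becomes the onset of a new syllable: /t/ → /tɪ/.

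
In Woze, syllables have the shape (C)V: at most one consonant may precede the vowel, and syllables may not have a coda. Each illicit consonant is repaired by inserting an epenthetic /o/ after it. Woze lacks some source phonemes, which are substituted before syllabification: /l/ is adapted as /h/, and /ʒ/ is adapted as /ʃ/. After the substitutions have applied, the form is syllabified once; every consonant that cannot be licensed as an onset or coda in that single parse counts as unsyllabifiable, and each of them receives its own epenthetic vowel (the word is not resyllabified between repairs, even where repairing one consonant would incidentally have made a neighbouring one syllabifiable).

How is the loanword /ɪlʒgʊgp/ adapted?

Substitution: /l/ → /h/, /ʒ/ → /ʃ/, giving /ɪhʃgʊgp/.
Under (C)V, the unsyllabifiable consonants are /h/, /ʃ/, /g/, /p/ (no codas are permitted; onsets are limited to one consonant).
Epenthesis after each stranded consonant: /h/ → /ho/, /ʃ/ → /ʃo/, /g/ → /go/, /p/ → /po/.

ɪhoʃogʊgopo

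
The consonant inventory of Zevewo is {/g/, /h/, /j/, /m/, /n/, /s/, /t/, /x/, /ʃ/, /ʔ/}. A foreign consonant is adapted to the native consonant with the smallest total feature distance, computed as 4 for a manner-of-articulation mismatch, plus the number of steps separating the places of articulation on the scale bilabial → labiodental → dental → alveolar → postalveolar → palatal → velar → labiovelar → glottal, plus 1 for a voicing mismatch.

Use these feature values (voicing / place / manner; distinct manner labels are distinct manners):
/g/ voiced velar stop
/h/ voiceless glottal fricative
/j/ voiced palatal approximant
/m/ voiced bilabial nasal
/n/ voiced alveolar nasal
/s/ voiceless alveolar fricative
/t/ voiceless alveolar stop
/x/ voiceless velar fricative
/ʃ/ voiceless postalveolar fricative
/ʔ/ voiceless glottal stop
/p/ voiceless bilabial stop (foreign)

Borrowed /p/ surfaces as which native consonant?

/t/ is closest: same manner (stop), place distance 3 (bilabial→alveolar), same voicing; total 3. Next closest is /m/ at distance 5.

t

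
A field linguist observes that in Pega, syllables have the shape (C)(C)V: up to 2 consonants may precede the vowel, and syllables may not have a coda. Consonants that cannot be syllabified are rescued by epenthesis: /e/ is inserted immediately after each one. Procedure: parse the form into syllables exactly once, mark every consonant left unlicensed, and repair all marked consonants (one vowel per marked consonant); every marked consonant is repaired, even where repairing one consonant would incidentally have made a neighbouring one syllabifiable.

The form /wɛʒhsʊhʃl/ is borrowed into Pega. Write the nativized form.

Syllabifying with onset maximization leaves /ʒ/, /h/, /ʃ/, /l/ stranded (no codas are permitted; onsets may contain at most 2 consonants).
Each unlicensed consonant becomes the onset of a new syllable: /ʒ/ → /ʒe/, /h/ → /he/, /ʃ/ → /ʃe/, /l/ → /le/.

wɛʒehsʊheʃele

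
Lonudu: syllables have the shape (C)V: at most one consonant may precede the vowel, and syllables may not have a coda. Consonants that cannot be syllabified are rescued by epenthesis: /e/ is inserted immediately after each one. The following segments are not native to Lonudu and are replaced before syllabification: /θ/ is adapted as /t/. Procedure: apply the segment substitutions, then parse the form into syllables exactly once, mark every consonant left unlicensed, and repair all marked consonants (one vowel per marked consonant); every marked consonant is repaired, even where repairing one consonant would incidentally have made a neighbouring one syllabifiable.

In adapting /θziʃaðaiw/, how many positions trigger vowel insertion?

After substitution the input is /tziʃaðaiw/.
The unsyllabifiable consonants are /t/, /w/; each receives one epenthetic vowel.

2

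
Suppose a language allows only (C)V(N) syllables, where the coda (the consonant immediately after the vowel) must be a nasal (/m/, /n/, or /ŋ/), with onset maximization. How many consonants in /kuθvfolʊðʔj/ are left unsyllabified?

The consonants /θ/, /v/, /ð/, /ʔ/, /j/ cannot be parsed into a legal (C)V(N) syllable (only a nasal (/m/, /n/, or /ŋ/) is licensed in coda position; onsets are limited to one consonant).

5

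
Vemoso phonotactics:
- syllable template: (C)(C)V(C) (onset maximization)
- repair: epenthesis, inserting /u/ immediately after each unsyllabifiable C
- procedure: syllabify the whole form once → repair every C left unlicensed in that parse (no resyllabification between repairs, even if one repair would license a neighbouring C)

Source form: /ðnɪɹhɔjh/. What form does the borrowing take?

Syllabifying with onset maximization leaves /h/ stranded (at most one coda consonant is licensed; onsets may contain at most 2 consonants).
Each unlicensed consonant becomes the onset of a new syllable: /h/ → /hu/.

ðnɪɹhɔjhu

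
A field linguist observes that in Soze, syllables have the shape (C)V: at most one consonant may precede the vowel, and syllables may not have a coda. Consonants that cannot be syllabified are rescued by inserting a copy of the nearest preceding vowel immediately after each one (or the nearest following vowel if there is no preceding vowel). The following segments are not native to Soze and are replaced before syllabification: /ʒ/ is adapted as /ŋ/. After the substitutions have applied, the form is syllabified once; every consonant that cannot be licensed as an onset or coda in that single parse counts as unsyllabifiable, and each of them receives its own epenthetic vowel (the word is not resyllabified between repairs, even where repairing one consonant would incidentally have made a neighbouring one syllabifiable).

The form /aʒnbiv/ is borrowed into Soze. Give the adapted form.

aŋanabivi

Substitution: /ʒ/ → /ŋ/, giving /aŋnbiv/.
Syllabifying with onset maximization leaves /ŋ/, /n/, /v/ stranded (no codas are permitted; onsets are limited to one consonant).
Each unlicensed consonant becomes the onset of a new syllable: /ŋ/ → /ŋa/, /n/ → /na/, /v/ → /vi/.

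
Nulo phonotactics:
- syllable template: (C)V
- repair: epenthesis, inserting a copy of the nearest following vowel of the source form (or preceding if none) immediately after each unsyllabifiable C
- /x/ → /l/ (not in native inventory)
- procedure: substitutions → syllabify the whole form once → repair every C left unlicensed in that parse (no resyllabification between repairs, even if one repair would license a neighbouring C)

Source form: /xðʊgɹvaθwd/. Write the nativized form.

Substitution: /x/ → /l/, giving /lðʊgɹvaθwd/.
Under (C)V, the unsyllabifiable consonants are /l/, /g/, /ɹ/, /θ/, /w/, /d/ (no codas are permitted; onsets are limited to one consonant).
Each unlicensed consonant becomes the onset of a new syllable: /l/ → /lʊ/, /g/ → /ga/, /ɹ/ → /ɹa/, /θ/ → /θa/, /w/ → /wa/, /d/ → /da/.

lʊðʊgaɹavaθawada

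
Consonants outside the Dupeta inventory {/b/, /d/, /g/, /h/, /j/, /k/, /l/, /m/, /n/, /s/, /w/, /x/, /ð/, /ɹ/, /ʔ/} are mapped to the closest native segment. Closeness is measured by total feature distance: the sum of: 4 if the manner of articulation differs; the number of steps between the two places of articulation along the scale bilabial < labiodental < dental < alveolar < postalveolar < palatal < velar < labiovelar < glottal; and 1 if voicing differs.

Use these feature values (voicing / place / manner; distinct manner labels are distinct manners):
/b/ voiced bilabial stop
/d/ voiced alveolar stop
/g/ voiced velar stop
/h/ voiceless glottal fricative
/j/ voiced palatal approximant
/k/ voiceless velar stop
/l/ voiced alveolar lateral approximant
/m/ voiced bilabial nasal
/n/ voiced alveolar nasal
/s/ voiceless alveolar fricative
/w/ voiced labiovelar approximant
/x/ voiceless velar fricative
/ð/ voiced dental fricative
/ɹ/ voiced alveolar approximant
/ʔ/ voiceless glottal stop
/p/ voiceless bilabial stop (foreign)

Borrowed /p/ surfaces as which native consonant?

/b/ is closest: same manner (stop), place distance 0 (bilabial→bilabial), voicing differs (+1); total 1. Next closest is /d/ at distance 4.

b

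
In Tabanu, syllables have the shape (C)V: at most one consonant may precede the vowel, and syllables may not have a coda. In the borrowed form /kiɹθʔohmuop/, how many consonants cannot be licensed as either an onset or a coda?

4

Syllabifying with onset maximization leaves /ɹ/, /θ/, /h/, /p/ stranded (no codas are permitted; onsets are limited to one consonant).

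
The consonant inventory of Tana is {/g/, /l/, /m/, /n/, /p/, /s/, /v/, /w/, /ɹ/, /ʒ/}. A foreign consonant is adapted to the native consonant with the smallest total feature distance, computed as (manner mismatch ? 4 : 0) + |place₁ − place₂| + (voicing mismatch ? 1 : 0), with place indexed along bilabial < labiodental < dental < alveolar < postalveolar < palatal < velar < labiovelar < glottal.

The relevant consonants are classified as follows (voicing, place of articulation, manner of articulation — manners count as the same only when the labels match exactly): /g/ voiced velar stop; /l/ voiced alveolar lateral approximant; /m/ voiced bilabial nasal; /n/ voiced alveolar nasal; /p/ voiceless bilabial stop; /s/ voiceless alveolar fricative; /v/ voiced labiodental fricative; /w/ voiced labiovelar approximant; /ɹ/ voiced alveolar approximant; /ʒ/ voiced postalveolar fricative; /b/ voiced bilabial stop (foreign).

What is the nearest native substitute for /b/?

/p/ is closest: same manner (stop), place distance 0 (bilabial→bilabial), voicing differs (+1); total 1. Next closest is /m/ at distance 4.

p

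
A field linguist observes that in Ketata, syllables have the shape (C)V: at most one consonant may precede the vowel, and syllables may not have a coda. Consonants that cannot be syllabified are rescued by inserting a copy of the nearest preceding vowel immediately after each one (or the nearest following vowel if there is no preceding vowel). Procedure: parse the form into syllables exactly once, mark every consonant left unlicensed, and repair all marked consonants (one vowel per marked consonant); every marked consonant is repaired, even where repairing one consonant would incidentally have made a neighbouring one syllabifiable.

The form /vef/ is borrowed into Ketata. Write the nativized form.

vefe

The consonants /f/ cannot be parsed into a legal (C)V syllable (no codas are permitted; onsets are limited to one consonant).
Epenthesis after each stranded consonant: /f/ → /fe/.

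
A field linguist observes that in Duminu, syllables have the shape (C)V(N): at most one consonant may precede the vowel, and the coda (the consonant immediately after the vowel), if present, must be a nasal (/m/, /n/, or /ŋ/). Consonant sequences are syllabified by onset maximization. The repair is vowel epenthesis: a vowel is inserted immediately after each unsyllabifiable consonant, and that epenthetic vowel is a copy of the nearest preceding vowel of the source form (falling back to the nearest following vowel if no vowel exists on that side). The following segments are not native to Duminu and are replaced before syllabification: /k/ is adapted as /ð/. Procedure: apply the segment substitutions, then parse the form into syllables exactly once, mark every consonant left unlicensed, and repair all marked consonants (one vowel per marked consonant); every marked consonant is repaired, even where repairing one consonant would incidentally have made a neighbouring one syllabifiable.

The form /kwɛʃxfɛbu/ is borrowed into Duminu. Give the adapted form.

Substitution: /k/ → /ð/, giving /ðwɛʃxfɛbu/.
The consonants /ð/, /ʃ/, /x/ cannot be parsed into a legal (C)V(N) syllable (only a nasal (/m/, /n/, or /ŋ/) is licensed in coda position; onsets are limited to one consonant).
Epenthesis after each stranded consonant: /ð/ → /ðɛ/, /ʃ/ → /ʃɛ/, /x/ → /xɛ/.

ðɛwɛʃɛxɛfɛbu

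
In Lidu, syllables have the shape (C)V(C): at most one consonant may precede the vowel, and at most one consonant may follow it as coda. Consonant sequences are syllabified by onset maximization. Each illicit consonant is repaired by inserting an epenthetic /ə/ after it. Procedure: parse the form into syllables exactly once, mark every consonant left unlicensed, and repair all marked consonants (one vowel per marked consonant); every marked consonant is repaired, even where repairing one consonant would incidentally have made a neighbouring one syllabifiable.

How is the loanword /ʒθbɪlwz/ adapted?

ʒəθəbɪlwəzə

Syllabifying with onset maximization leaves /ʒ/, /θ/, /w/, /z/ stranded (at most one coda consonant is licensed; onsets are limited to one consonant).
Inserting the epenthetic vowel yields /ʒ/ → /ʒə/, /θ/ → /θə/, /w/ → /wə/, /z/ → /zə/.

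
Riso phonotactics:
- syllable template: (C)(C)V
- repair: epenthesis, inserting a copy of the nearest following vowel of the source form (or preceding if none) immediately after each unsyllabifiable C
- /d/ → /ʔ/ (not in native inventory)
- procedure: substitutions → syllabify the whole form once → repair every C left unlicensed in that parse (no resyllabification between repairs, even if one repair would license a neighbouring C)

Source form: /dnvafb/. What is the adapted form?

Substitution: /d/ → /ʔ/, giving /ʔnvafb/.
Syllabifying with onset maximization leaves /ʔ/, /f/, /b/ stranded (no codas are permitted; onsets may contain at most 2 consonants).
Epenthesis after each stranded consonant: /ʔ/ → /ʔa/, /f/ → /fa/, /b/ → /ba/.

ʔanvafaba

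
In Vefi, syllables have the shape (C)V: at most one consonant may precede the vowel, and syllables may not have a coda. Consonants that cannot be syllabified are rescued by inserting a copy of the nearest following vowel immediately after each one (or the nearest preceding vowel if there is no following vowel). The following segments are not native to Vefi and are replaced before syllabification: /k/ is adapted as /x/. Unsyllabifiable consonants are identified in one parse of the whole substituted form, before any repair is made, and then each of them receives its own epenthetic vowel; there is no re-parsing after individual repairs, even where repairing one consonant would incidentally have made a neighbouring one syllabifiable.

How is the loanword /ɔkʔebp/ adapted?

Substitution: /k/ → /x/, giving /ɔxʔebp/.
Syllabifying with onset maximization leaves /x/, /b/, /p/ stranded (no codas are permitted; onsets are limited to one consonant).
Inserting the epenthetic vowel yields /x/ → /xe/, /b/ → /be/, /p/ → /pe/.

ɔxeʔebepe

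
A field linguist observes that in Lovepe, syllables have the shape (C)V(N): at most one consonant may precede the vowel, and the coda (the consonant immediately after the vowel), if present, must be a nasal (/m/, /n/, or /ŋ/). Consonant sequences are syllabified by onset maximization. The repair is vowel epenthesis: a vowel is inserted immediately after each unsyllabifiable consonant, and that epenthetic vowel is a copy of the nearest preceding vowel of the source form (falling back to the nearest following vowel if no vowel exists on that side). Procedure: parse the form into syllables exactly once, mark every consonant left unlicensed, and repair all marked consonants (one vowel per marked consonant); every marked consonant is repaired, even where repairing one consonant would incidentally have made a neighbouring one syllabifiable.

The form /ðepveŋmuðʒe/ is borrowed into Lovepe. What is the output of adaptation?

ðepeveŋmuðuʒe

The consonants /p/, /ð/ cannot be parsed into a legal (C)V(N) syllable (only a nasal (/m/, /n/, or /ŋ/) is licensed in coda position; onsets are limited to one consonant).
Epenthesis after each stranded consonant: /p/ → /pe/, /ð/ → /ðu/.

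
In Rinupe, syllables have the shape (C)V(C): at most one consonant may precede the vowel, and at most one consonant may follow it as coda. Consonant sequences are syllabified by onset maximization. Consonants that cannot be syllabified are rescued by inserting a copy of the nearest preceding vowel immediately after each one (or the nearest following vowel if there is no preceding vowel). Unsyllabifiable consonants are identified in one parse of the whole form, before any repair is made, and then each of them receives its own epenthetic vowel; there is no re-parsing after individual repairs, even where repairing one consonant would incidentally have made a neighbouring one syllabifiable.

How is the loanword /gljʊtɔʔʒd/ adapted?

gʊlʊjʊtɔʔʒɔdɔ

Syllabifying with onset maximization leaves /g/, /l/, /ʒ/, /d/ stranded (at most one coda consonant is licensed; onsets are limited to one consonant).
Inserting the epenthetic vowel yields /g/ → /gʊ/, /l/ → /lʊ/, /ʒ/ → /ʒɔ/, /d/ → /dɔ/.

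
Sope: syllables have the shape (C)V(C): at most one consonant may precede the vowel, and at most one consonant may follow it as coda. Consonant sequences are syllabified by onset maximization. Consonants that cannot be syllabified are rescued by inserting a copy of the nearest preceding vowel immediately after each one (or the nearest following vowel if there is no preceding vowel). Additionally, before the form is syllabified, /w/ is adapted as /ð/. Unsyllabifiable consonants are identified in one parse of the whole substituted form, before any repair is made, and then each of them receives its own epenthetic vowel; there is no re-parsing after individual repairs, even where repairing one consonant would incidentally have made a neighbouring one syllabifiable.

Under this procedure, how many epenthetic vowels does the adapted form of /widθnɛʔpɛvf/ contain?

2

After substitution the input is /ðidθnɛʔpɛvf/.
The unsyllabifiable consonants are /θ/, /f/; each receives one epenthetic vowel.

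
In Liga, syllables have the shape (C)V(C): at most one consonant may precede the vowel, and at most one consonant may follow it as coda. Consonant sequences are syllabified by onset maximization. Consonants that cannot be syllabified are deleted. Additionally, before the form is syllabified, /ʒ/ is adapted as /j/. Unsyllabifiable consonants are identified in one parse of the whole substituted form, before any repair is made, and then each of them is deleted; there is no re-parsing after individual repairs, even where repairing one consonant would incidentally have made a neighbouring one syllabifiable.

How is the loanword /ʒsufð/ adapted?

Substitution: /ʒ/ → /j/, giving /jsufð/.
The consonants /j/, /ð/ cannot be parsed into a legal (C)V(C) syllable (at most one coda consonant is licensed; onsets are limited to one consonant).
Deletion applies to /j/, /ð/.

suf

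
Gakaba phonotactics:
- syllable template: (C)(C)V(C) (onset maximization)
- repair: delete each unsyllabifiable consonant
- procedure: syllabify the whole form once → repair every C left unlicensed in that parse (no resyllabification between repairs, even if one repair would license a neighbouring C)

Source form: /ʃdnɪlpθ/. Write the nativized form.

dnɪl

Syllabifying with onset maximization leaves /ʃ/, /p/, /θ/ stranded (at most one coda consonant is licensed; onsets may contain at most 2 consonants).
Deleting the stranded consonants removes /ʃ/, /p/, /θ/.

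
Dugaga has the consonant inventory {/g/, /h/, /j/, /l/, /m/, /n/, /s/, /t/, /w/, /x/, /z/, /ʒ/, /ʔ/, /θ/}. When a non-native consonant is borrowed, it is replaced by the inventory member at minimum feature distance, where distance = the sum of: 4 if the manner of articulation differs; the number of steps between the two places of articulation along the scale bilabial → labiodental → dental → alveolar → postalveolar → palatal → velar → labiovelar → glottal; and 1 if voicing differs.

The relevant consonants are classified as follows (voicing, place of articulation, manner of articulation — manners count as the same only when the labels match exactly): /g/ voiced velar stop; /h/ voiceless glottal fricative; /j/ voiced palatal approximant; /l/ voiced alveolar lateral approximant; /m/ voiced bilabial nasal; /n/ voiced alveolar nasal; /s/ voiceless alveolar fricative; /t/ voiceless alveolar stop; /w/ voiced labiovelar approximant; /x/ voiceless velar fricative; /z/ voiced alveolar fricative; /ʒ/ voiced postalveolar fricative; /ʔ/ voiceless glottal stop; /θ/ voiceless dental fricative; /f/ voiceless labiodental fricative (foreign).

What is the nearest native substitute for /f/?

θ

/θ/ is closest: same manner (fricative), place distance 1 (labiodental→dental), same voicing; total 1. Next closest is /s/ at distance 2.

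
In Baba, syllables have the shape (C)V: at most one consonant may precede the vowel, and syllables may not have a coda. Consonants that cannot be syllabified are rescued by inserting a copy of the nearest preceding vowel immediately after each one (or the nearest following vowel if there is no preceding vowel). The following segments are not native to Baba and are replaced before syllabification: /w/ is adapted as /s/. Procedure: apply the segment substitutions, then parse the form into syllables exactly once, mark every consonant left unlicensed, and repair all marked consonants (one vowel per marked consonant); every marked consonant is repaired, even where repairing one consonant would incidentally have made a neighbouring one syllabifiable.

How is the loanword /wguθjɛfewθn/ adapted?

Substitution: /w/ → /s/, giving /sguθjɛfesθn/.
Under (C)V, the unsyllabifiable consonants are /s/, /θ/, /s/, /θ/, /n/ (no codas are permitted; onsets are limited to one consonant).
Epenthesis after each stranded consonant: /s/ → /su/, /θ/ → /θu/, /s/ → /se/, /θ/ → /θe/, /n/ → /ne/.

suguθujɛfeseθene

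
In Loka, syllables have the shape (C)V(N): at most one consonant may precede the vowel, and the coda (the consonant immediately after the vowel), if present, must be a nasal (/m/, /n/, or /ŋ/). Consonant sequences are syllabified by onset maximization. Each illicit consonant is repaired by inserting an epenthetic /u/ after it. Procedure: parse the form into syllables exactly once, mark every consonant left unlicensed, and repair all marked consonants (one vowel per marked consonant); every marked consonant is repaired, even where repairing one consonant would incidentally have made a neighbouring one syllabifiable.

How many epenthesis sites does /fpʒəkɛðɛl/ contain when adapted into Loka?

3

The unsyllabifiable consonants are /f/, /p/, /l/; each receives one epenthetic vowel.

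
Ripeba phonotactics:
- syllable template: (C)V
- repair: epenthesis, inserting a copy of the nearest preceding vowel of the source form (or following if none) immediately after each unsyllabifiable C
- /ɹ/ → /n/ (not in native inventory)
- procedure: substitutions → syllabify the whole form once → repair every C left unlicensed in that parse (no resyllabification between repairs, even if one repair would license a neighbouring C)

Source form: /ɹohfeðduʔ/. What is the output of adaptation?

Substitution: /ɹ/ → /n/, giving /nohfeðduʔ/.
Under (C)V, the unsyllabifiable consonants are /h/, /ð/, /ʔ/ (no codas are permitted; onsets are limited to one consonant).
Epenthesis after each stranded consonant: /h/ → /ho/, /ð/ → /ðe/, /ʔ/ → /ʔu/.

nohofeðeduʔu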